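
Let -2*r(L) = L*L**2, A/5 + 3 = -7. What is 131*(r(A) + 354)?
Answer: 8233874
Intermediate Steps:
A = -50 (A = -15 + 5*(-7) = -15 - 35 = -50)
r(L) = -L**3/2 (r(L) = -L*L**2/2 = -L**3/2)
131*(r(A) + 354) = 131*(-1/2*(-50)**3 + 354) = 131*(-1/2*(-125000) + 354) = 131*(62500 + 354) = 131*62854 = 8233874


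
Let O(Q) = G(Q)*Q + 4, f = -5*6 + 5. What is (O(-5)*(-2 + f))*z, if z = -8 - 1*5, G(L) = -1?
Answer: 3159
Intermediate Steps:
f = -25 (f = -30 + 5 = -25)
z = -13 (z = -8 - 5 = -13)
O(Q) = 4 - Q (O(Q) = -Q + 4 = 4 - Q)
(O(-5)*(-2 + f))*z = ((4 - 1*(-5))*(-2 - 25))*(-13) = ((4 + 5)*(-27))*(-13) = (9*(-27))*(-13) = -243*(-13) = 3159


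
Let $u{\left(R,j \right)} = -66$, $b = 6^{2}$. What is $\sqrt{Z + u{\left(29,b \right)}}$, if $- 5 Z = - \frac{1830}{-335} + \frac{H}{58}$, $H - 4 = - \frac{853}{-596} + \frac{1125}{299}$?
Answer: $\frac{i \sqrt{201186987110490853290}}{1731251860} \approx 8.1929 i$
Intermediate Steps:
$b = 36$
$H = \frac{1638363}{178204}$ ($H = 4 + \left(- \frac{853}{-596} + \frac{1125}{299}\right) = 4 + \left(\left(-853\right) \left(- \frac{1}{596}\right) + 1125 \cdot \frac{1}{299}\right) = 4 + \left(\frac{853}{596} + \frac{1125}{299}\right) = 4 + \frac{925547}{178204} = \frac{1638363}{178204} \approx 9.1938$)
$Z = - \frac{3892684833}{3462503720}$ ($Z = - \frac{- \frac{1830}{-335} + \frac{1638363}{178204 \cdot 58}}{5} = - \frac{\left(-1830\right) \left(- \frac{1}{335}\right) + \frac{1638363}{178204} \cdot \frac{1}{58}}{5} = - \frac{\frac{366}{67} + \frac{1638363}{10335832}}{5} = \left(- \frac{1}{5}\right) \frac{3892684833}{692500744} = - \frac{3892684833}{3462503720} \approx -1.1242$)
$\sqrt{Z + u{\left(29,b \right)}} = \sqrt{- \frac{3892684833}{3462503720} - 66} = \sqrt{- \frac{232417930353}{3462503720}} = \frac{i \sqrt{201186987110490853290}}{1731251860}$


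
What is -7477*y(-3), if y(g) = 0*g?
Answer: 0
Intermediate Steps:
y(g) = 0
-7477*y(-3) = -7477*0 = 0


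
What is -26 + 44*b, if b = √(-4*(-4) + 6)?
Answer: -26 + 44*√22 ≈ 180.38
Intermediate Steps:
b = √22 (b = √(16 + 6) = √22 ≈ 4.6904)
-26 + 44*b = -26 + 44*√22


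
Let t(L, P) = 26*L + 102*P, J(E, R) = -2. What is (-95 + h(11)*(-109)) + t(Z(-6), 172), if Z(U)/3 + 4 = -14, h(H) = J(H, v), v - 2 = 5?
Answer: 16263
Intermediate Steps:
v = 7 (v = 2 + 5 = 7)
h(H) = -2
Z(U) = -54 (Z(U) = -12 + 3*(-14) = -12 - 42 = -54)
(-95 + h(11)*(-109)) + t(Z(-6), 172) = (-95 - 2*(-109)) + (26*(-54) + 102*172) = (-95 + 218) + (-1404 + 17544) = 123 + 16140 = 16263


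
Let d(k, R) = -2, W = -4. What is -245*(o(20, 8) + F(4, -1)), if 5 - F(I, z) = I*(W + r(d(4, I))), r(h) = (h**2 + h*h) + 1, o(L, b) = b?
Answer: 1715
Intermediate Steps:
r(h) = 1 + 2*h**2 (r(h) = (h**2 + h**2) + 1 = 2*h**2 + 1 = 1 + 2*h**2)
F(I, z) = 5 - 5*I (F(I, z) = 5 - I*(-4 + (1 + 2*(-2)**2)) = 5 - I*(-4 + (1 + 2*4)) = 5 - I*(-4 + (1 + 8)) = 5 - I*(-4 + 9) = 5 - I*5 = 5 - 5*I)
-245*(o(20, 8) + F(4, -1)) = -245*(8 + (5 - 5*4)) = -245*(8 + (5 - 20)) = -245*(8 - 15) = -245*(-7) = 1715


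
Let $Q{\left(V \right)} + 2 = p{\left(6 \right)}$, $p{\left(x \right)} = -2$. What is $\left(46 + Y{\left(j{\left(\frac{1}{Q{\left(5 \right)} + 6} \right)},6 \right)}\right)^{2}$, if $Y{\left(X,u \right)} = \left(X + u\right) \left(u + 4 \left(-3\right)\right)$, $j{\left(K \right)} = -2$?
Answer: $484$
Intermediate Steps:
$Q{\left(V \right)} = -4$ ($Q{\left(V \right)} = -2 - 2 = -4$)
$Y{\left(X,u \right)} = \left(-12 + u\right) \left(X + u\right)$ ($Y{\left(X,u \right)} = \left(X + u\right) \left(u - 12\right) = \left(X + u\right) \left(-12 + u\right) = \left(-12 + u\right) \left(X + u\right)$)
$\left(46 + Y{\left(j{\left(\frac{1}{Q{\left(5 \right)} + 6} \right)},6 \right)}\right)^{2} = \left(46 - \left(60 - 36\right)\right)^{2} = \left(46 + \left(36 + 24 - 72 - 12\right)\right)^{2} = \left(46 - 24\right)^{2} = 22^{2} = 484$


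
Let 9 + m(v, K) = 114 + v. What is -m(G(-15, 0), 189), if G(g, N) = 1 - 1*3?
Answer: -103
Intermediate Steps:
G(g, N) = -2 (G(g, N) = 1 - 3 = -2)
m(v, K) = 105 + v (m(v, K) = -9 + (114 + v) = 105 + v)
-m(G(-15, 0), 189) = -(105 - 2) = -1*103 = -103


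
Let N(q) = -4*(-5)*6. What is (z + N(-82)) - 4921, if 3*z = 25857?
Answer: 3818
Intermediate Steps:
z = 8619 (z = (⅓)*25857 = 8619)
N(q) = 120 (N(q) = 20*6 = 120)
(z + N(-82)) - 4921 = (8619 + 120) - 4921 = 8739 - 4921 = 3818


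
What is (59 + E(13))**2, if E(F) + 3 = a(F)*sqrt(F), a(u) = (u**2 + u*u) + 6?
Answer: 1541504 + 38528*sqrt(13) ≈ 1.6804e+6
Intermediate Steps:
a(u) = 6 + 2*u**2 (a(u) = (u**2 + u**2) + 6 = 2*u**2 + 6 = 6 + 2*u**2)
E(F) = -3 + sqrt(F)*(6 + 2*F**2) (E(F) = -3 + (6 + 2*F**2)*sqrt(F) = -3 + sqrt(F)*(6 + 2*F**2))
(59 + E(13))**2 = (59 + (-3 + 2*sqrt(13)*(3 + 13**2)))**2 = (59 + (-3 + 2*sqrt(13)*(3 + 169)))**2 = (59 + (-3 + 2*sqrt(13)*172))**2 = (59 + (-3 + 344*sqrt(13)))**2 = (56 + 344*sqrt(13))**2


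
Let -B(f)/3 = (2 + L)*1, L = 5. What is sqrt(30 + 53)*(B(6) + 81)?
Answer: 60*sqrt(83) ≈ 546.63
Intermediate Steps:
B(f) = -21 (B(f) = -3*(2 + 5) = -21)
sqrt(30 + 53)*(B(6) + 81) = sqrt(30 + 53)*(-21 + 81) = sqrt(83)*60 = 60*sqrt(83)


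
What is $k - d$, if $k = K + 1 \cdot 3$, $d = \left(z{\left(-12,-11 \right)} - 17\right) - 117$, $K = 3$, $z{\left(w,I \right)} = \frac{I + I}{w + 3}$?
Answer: $\frac{1238}{9} \approx 137.56$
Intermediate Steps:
$z{\left(w,I \right)} = \frac{2 I}{3 + w}$
$d = - \frac{1184}{9}$ ($d = \left(2 \left(-11\right) \frac{1}{3 - 12} - 17\right) - 117 = \left(2 \left(-11\right) \frac{1}{-9} - 17\right) - 117 = \left(2 \left(-11\right) \left(- \frac{1}{9}\right) - 17\right) - 117 = \left(\frac{22}{9} - 17\right) - 117 = - \frac{131}{9} - 117 = - \frac{1184}{9} \approx -131.56$)
$k = 6$ ($k = 3 + 1 \cdot 3 = 3 + 3 = 6$)
$k - d = 6 - - \frac{1184}{9} = 6 + \frac{1184}{9} = \frac{1238}{9}$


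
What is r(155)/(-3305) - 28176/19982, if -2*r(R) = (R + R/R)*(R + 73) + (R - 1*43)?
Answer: 26335720/6604051 ≈ 3.9878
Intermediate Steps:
r(R) = 43/2 - R/2 - (1 + R)*(73 + R)/2 (r(R) = -((R + R/R)*(R + 73) + (R - 1*43))/2 = -((R + 1)*(73 + R) + (R - 43))/2 = -((1 + R)*(73 + R) + (-43 + R))/2 = -(-43 + R + (1 + R)*(73 + R))/2 = 43/2 - R/2 - (1 + R)*(73 + R)/2)
r(155)/(-3305) - 28176/19982 = (-15 - 75/2*155 - 1/2*155**2)/(-3305) - 28176/19982 = (-15 - 11625/2 - 1/2*24025)*(-1/3305) - 28176*1/19982 = (-15 - 11625/2 - 24025/2)*(-1/3305) - 14088/9991 = -17840*(-1/3305) - 14088/9991 = 3568/661 - 14088/9991 = 26335720/6604051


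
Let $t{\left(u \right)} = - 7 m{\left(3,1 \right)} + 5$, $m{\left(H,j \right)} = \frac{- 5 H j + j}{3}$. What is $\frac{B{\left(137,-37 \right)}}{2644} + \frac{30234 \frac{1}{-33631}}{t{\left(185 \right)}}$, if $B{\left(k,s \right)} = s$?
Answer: $- \frac{380427299}{10048001132} \approx -0.037861$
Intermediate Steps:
$m{\left(H,j \right)} = \frac{j}{3} - \frac{5 H j}{3}$ ($m{\left(H,j \right)} = \left(- 5 H j + j\right) \frac{1}{3} = \left(j - 5 H j\right) \frac{1}{3} = \frac{j}{3} - \frac{5 H j}{3}$)
$t{\left(u \right)} = \frac{113}{3}$ ($t{\left(u \right)} = - 7 \cdot \frac{1}{3} \cdot 1 \left(1 - 15\right) + 5 = - 7 \cdot \frac{1}{3} \cdot 1 \left(-14\right) + 5 = \left(-7\right) \left(- \frac{14}{3}\right) + 5 = \frac{98}{3} + 5 = \frac{113}{3}$)
$\frac{B{\left(137,-37 \right)}}{2644} + \frac{30234 \frac{1}{-33631}}{t{\left(185 \right)}} = - \frac{37}{2644} + \frac{30234 \frac{1}{-33631}}{\frac{113}{3}} = \left(-37\right) \frac{1}{2644} + 30234 \left(- \frac{1}{33631}\right) \frac{3}{113} = - \frac{37}{2644} - \frac{90702}{3800303} = - \frac{380427299}{10048001132}$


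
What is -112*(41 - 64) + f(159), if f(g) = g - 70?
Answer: 2665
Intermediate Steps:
f(g) = -70 + g
-112*(41 - 64) + f(159) = -112*(41 - 64) + (-70 + 159) = -112*(-23) + 89 = 2576 + 89 = 2665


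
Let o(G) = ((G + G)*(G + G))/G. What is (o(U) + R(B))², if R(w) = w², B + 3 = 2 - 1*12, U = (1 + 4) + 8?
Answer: 48841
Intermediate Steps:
U = 13 (U = 5 + 8 = 13)
B = -13 (B = -3 + (2 - 1*12) = -3 + (2 - 12) = -3 - 10 = -13)
o(G) = 4*G (o(G) = ((2*G)*(2*G))/G = (4*G²)/G = 4*G)
(o(U) + R(B))² = (4*13 + (-13)²)² = (52 + 169)² = 221² = 48841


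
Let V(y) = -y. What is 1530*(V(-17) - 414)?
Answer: -607410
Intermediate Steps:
1530*(V(-17) - 414) = 1530*(-1*(-17) - 414) = 1530*(17 - 414) = 1530*(-397) = -607410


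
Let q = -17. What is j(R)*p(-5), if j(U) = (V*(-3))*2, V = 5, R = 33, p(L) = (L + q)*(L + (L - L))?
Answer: -3300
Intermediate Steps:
p(L) = L*(-17 + L) (p(L) = (L - 17)*(L + (L - L)) = (-17 + L)*(L + 0) = (-17 + L)*L = L*(-17 + L))
j(U) = -30 (j(U) = (5*(-3))*2 = -15*2 = -30)
j(R)*p(-5) = -(-150)*(-17 - 5) = -(-150)*(-22) = -30*110 = -3300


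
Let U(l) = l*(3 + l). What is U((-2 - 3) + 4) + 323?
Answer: 321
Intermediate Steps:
U((-2 - 3) + 4) + 323 = ((-2 - 3) + 4)*(3 + ((-2 - 3) + 4)) + 323 = (-5 + 4)*(3 + (-5 + 4)) + 323 = -(3 - 1) + 323 = -1*2 + 323 = -2 + 323 = 321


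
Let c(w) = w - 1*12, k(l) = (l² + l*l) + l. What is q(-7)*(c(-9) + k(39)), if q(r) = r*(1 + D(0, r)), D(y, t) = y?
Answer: -21420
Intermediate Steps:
k(l) = l + 2*l² (k(l) = (l² + l²) + l = 2*l² + l = l + 2*l²)
q(r) = r (q(r) = r*(1 + 0) = r*1 = r)
c(w) = -12 + w (c(w) = w - 12 = -12 + w)
q(-7)*(c(-9) + k(39)) = -7*((-12 - 9) + 39*(1 + 2*39)) = -7*(-21 + 39*(1 + 78)) = -7*(-21 + 39*79) = -7*(-21 + 3081) = -7*3060 = -21420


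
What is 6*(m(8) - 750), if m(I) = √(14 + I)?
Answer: -4500 + 6*√22 ≈ -4471.9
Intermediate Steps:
6*(m(8) - 750) = 6*(√(14 + 8) - 750) = 6*(√22 - 750) = 6*(-750 + √22) = -4500 + 6*√22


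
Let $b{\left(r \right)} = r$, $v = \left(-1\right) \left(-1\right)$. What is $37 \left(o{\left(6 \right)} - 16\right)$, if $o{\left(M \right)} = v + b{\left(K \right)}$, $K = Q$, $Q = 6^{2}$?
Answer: $777$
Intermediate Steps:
$v = 1$
$Q = 36$
$K = 36$
$o{\left(M \right)} = 37$ ($o{\left(M \right)} = 1 + 36 = 37$)
$37 \left(o{\left(6 \right)} - 16\right) = 37 \left(37 - 16\right) = 37 \cdot 21 = 777$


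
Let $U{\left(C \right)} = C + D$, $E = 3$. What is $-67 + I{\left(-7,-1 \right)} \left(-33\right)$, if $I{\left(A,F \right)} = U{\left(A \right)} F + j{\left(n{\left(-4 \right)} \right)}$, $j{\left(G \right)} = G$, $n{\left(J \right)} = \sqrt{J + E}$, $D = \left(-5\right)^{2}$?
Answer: $527 - 33 i \approx 527.0 - 33.0 i$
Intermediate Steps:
$D = 25$
$U{\left(C \right)} = 25 + C$ ($U{\left(C \right)} = C + 25 = 25 + C$)
$n{\left(J \right)} = \sqrt{3 + J}$ ($n{\left(J \right)} = \sqrt{J + 3} = \sqrt{3 + J}$)
$I{\left(A,F \right)} = i + F \left(25 + A\right)$ ($I{\left(A,F \right)} = \left(25 + A\right) F + \sqrt{3 - 4} = F \left(25 + A\right) + \sqrt{-1} = F \left(25 + A\right) + i = i + F \left(25 + A\right)$)
$-67 + I{\left(-7,-1 \right)} \left(-33\right) = -67 + \left(i - \left(25 - 7\right)\right) \left(-33\right) = -67 + \left(i - 18\right) \left(-33\right) = -67 + \left(-18 + i\right) \left(-33\right) = -67 + \left(594 - 33 i\right) = 527 - 33 i$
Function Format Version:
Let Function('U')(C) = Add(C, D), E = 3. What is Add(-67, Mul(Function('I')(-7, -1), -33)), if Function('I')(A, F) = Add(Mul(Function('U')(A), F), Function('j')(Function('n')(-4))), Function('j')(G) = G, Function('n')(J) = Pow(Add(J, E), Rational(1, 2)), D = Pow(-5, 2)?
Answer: Add(527, Mul(-33, I)) ≈ Add(527.00, Mul(-33.000, I))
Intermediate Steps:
D = 25
Function('U')(C) = Add(25, C) (Function('U')(C) = Add(C, 25) = Add(25, C))
Function('n')(J) = Pow(Add(3, J), Rational(1, 2)) (Function('n')(J) = Pow(Add(J, 3), Rational(1, 2)) = Pow(Add(3, J), Rational(1, 2)))
Function('I')(A, F) = Add(I, Mul(F, Add(25, A))) (Function('I')(A, F) = Add(Mul(Add(25, A), F), Pow(Add(3, -4), Rational(1, 2))) = Add(Mul(F, Add(25, A)), Pow(-1, Rational(1, 2))) = Add(Mul(F, Add(25, A)), I) = Add(I, Mul(F, Add(25, A))))
Add(-67, Mul(Function('I')(-7, -1), -33)) = Add(-67, Mul(Add(I, Mul(-1, Add(25, -7))), -33)) = Add(-67, Mul(Add(I, Mul(-1, 18)), -33)) = Add(-67, Mul(Add(I, -18), -33)) = Add(-67, Mul(Add(-18, I), -33)) = Add(-67, Add(594, Mul(-33, I))) = Add(527, Mul(-33, I))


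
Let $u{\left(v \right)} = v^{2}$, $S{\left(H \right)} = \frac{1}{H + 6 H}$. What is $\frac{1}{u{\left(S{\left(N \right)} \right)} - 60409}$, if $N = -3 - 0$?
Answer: $- \frac{441}{26640368} \approx -1.6554 \cdot 10^{-5}$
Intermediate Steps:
$N = -3$ ($N = -3 + 0 = -3$)
$S{\left(H \right)} = \frac{1}{7 H}$
$\frac{1}{u{\left(S{\left(N \right)} \right)} - 60409} = \frac{1}{\left(\frac{1}{7 \left(-3\right)}\right)^{2} - 60409} = \frac{1}{\left(\frac{1}{7} \left(- \frac{1}{3}\right)\right)^{2} - 60409} = \frac{1}{\left(- \frac{1}{21}\right)^{2} - 60409} = \frac{1}{\frac{1}{441} - 60409} = \frac{1}{- \frac{26640368}{441}} = - \frac{441}{26640368}$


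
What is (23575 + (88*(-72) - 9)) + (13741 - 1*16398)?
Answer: 14573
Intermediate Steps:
(23575 + (88*(-72) - 9)) + (13741 - 1*16398) = (23575 + (-6336 - 9)) + (13741 - 16398) = (23575 - 6345) - 2657 = 17230 - 2657 = 14573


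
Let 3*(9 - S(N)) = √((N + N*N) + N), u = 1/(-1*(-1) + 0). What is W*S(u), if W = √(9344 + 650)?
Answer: √9994*(27 - √3)/3 ≈ 842.01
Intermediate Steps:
u = 1 (u = 1/(1 + 0) = 1/1 = 1)
S(N) = 9 - √(N² + 2*N)/3 (S(N) = 9 - √((N + N*N) + N)/3 = 9 - √((N + N²) + N)/3 = 9 - √(N² + 2*N)/3)
W = √9994 ≈ 99.970
W*S(u) = √9994*(9 - √(2 + 1)/3) = √9994*(9 - √3/3)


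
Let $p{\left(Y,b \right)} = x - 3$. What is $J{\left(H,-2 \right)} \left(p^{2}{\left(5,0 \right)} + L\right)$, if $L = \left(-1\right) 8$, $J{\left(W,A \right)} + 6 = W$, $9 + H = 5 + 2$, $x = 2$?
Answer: $56$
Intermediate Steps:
$H = -2$ ($H = -9 + \left(5 + 2\right) = -9 + 7 = -2$)
$J{\left(W,A \right)} = -6 + W$
$p{\left(Y,b \right)} = -1$ ($p{\left(Y,b \right)} = 2 - 3 = -1$)
$L = -8$
$J{\left(H,-2 \right)} \left(p^{2}{\left(5,0 \right)} + L\right) = \left(-6 - 2\right) \left(\left(-1\right)^{2} - 8\right) = - 8 \left(1 - 8\right) = \left(-8\right) \left(-7\right) = 56$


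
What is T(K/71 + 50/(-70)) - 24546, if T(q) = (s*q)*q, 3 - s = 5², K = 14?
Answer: -6064535992/247009 ≈ -24552.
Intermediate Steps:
s = -22 (s = 3 - 1*5² = 3 - 1*25 = 3 - 25 = -22)
T(q) = -22*q² (T(q) = (-22*q)*q = -22*q²)
T(K/71 + 50/(-70)) - 24546 = -22*(14/71 + 50/(-70))² - 24546 = -22*(14*(1/71) + 50*(-1/70))² - 24546 = -22*(14/71 - 5/7)² - 24546 = -22*(-257/497)² - 24546 = -22*66049/247009 - 24546 = -1453078/247009 - 24546 = -6064535992/247009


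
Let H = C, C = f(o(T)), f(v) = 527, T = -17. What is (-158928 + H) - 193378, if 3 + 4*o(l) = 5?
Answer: -351779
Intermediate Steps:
o(l) = ½ (o(l) = -¾ + (¼)*5 = -¾ + 5/4 = ½)
C = 527
H = 527
(-158928 + H) - 193378 = (-158928 + 527) - 193378 = -158401 - 193378 = -351779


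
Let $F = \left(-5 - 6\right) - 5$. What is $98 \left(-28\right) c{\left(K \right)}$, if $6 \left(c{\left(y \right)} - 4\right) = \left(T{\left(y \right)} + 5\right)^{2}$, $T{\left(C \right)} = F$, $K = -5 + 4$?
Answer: $- \frac{198940}{3} \approx -66313.0$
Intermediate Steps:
$K = -1$
$F = -16$ ($F = \left(-5 - 6\right) - 5 = -11 - 5 = -16$)
$T{\left(C \right)} = -16$
$c{\left(y \right)} = \frac{145}{6}$ ($c{\left(y \right)} = 4 + \frac{\left(-16 + 5\right)^{2}}{6} = 4 + \frac{\left(-11\right)^{2}}{6} = 4 + \frac{1}{6} \cdot 121 = 4 + \frac{121}{6} = \frac{145}{6}$)
$98 \left(-28\right) c{\left(K \right)} = 98 \left(-28\right) \frac{145}{6} = \left(-2744\right) \frac{145}{6} = - \frac{198940}{3}$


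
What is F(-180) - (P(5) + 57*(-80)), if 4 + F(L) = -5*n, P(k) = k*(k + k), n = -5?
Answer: 4531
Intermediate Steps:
P(k) = 2*k² (P(k) = k*(2*k) = 2*k²)
F(L) = 21 (F(L) = -4 - 5*(-5) = -4 + 25 = 21)
F(-180) - (P(5) + 57*(-80)) = 21 - (2*5² + 57*(-80)) = 21 - (2*25 - 4560) = 21 - (50 - 4560) = 21 - 1*(-4510) = 21 + 4510 = 4531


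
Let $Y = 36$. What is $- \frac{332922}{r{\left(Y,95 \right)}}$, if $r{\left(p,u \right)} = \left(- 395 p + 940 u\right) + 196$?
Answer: $- \frac{55487}{12546} \approx -4.4227$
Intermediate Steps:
$r{\left(p,u \right)} = 196 - 395 p + 940 u$
$- \frac{332922}{r{\left(Y,95 \right)}} = - \frac{332922}{196 - 14220 + 940 \cdot 95} = - \frac{332922}{196 - 14220 + 89300} = - \frac{332922}{75276} = \left(-332922\right) \frac{1}{75276} = - \frac{55487}{12546}$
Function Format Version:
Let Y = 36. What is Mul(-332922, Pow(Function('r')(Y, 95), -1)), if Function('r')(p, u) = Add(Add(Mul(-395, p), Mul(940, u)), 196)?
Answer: Rational(-55487, 12546) ≈ -4.4227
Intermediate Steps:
Function('r')(p, u) = Add(196, Mul(-395, p), Mul(940, u))
Mul(-332922, Pow(Function('r')(Y, 95), -1)) = Mul(-332922, Pow(Add(196, Mul(-395, 36), Mul(940, 95)), -1)) = Mul(-332922, Pow(Add(196, -14220, 89300), -1)) = Mul(-332922, Pow(75276, -1)) = Mul(-332922, Rational(1, 75276)) = Rational(-55487, 12546)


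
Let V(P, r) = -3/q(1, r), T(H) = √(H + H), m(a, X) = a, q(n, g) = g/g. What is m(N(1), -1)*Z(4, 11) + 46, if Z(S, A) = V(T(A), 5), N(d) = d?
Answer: 43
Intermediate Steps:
q(n, g) = 1
T(H) = √2*√H (T(H) = √(2*H) = √2*√H)
V(P, r) = -3 (V(P, r) = -3/1 = -3*1 = -3)
Z(S, A) = -3
m(N(1), -1)*Z(4, 11) + 46 = 1*(-3) + 46 = -3 + 46 = 43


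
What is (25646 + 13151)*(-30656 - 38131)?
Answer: -2668729239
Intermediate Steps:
(25646 + 13151)*(-30656 - 38131) = 38797*(-68787) = -2668729239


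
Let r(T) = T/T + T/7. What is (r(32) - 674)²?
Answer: 21893041/49 ≈ 4.4680e+5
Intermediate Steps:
r(T) = 1 + T/7 (r(T) = 1 + T*(⅐) = 1 + T/7)
(r(32) - 674)² = ((1 + (⅐)*32) - 674)² = ((1 + 32/7) - 674)² = (39/7 - 674)² = (-4679/7)² = 21893041/49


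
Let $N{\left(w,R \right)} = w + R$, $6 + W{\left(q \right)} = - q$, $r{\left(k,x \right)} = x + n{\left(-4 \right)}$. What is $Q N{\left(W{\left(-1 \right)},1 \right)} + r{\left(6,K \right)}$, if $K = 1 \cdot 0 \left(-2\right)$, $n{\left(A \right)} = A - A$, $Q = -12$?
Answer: $48$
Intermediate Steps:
$n{\left(A \right)} = 0$
$K = 0$ ($K = 0 \left(-2\right) = 0$)
$r{\left(k,x \right)} = x$ ($r{\left(k,x \right)} = x + 0 = x$)
$W{\left(q \right)} = -6 - q$
$N{\left(w,R \right)} = R + w$
$Q N{\left(W{\left(-1 \right)},1 \right)} + r{\left(6,K \right)} = - 12 \left(1 - 5\right) + 0 = \left(-12\right) \left(-4\right) + 0 = 48 + 0 = 48$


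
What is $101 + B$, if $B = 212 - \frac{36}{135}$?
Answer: $\frac{4691}{15} \approx 312.73$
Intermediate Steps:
$B = \frac{3176}{15}$ ($B = 212 - 36 \cdot \frac{1}{135} = 212 - \frac{4}{15} = \frac{3176}{15} \approx 211.73$)
$101 + B = 101 + \frac{3176}{15} = \frac{4691}{15}$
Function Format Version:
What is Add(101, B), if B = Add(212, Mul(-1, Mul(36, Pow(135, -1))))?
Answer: Rational(4691, 15) ≈ 312.73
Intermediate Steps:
B = Rational(3176, 15) (B = Add(212, Mul(-1, Mul(36, Rational(1, 135)))) = Add(212, Mul(-1, Rational(4, 15))) = Add(212, Rational(-4, 15)) = Rational(3176, 15) ≈ 211.73)
Add(101, B) = Add(101, Rational(3176, 15)) = Rational(4691, 15)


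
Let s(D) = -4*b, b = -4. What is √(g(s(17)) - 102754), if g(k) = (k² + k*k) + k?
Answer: I*√102226 ≈ 319.73*I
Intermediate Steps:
s(D) = 16 (s(D) = -4*(-4) = 16)
g(k) = k + 2*k² (g(k) = (k² + k²) + k = 2*k² + k = k + 2*k²)
√(g(s(17)) - 102754) = √(16*(1 + 2*16) - 102754) = √(16*(1 + 32) - 102754) = √(16*33 - 102754) = √(528 - 102754) = √(-102226) = I*√102226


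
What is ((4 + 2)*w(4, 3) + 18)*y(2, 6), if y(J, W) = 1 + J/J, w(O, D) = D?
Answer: 72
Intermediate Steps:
y(J, W) = 2 (y(J, W) = 1 + 1 = 2)
((4 + 2)*w(4, 3) + 18)*y(2, 6) = ((4 + 2)*3 + 18)*2 = (6*3 + 18)*2 = (18 + 18)*2 = 36*2 = 72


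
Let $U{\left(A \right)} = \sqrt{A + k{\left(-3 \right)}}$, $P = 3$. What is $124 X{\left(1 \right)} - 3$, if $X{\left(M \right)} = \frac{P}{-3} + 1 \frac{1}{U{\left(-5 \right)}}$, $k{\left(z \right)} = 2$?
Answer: $-127 - \frac{124 i \sqrt{3}}{3} \approx -127.0 - 71.591 i$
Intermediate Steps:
$U{\left(A \right)} = \sqrt{2 + A}$ ($U{\left(A \right)} = \sqrt{A + 2} = \sqrt{2 + A}$)
$X{\left(M \right)} = -1 - \frac{i \sqrt{3}}{3}$ ($X{\left(M \right)} = \frac{3}{-3} + 1 \frac{1}{\sqrt{2 - 5}} = 3 \left(- \frac{1}{3}\right) + 1 \frac{1}{\sqrt{-3}} = -1 + 1 \frac{1}{i \sqrt{3}} = -1 + 1 \left(- \frac{i \sqrt{3}}{3}\right) = -1 - \frac{i \sqrt{3}}{3}$)
$124 X{\left(1 \right)} - 3 = 124 \left(-1 - \frac{i \sqrt{3}}{3}\right) - 3 = \left(-124 - \frac{124 i \sqrt{3}}{3}\right) - 3 = -127 - \frac{124 i \sqrt{3}}{3}$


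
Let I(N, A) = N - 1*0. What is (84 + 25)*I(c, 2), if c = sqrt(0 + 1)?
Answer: 109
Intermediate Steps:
c = 1 (c = sqrt(1) = 1)
I(N, A) = N (I(N, A) = N + 0 = N)
(84 + 25)*I(c, 2) = (84 + 25)*1 = 109*1 = 109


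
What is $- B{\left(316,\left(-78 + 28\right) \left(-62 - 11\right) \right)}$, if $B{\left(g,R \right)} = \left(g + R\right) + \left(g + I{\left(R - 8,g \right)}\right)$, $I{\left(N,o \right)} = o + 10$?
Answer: $-4608$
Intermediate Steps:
$I{\left(N,o \right)} = 10 + o$
$B{\left(g,R \right)} = 10 + R + 3 g$ ($B{\left(g,R \right)} = \left(g + R\right) + \left(g + \left(10 + g\right)\right) = \left(R + g\right) + \left(10 + 2 g\right) = 10 + R + 3 g$)
$- B{\left(316,\left(-78 + 28\right) \left(-62 - 11\right) \right)} = - (10 + \left(-78 + 28\right) \left(-62 - 11\right) + 3 \cdot 316) = - (10 - 50 \left(-62 + \left(-33 + 22\right)\right) + 948) = - (10 - 50 \left(-62 - 11\right) + 948) = - (10 - -3650 + 948) = - (10 + 3650 + 948) = \left(-1\right) 4608 = -4608$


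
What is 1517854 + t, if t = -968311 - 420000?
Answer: 129543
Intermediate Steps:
t = -1388311
1517854 + t = 1517854 - 1388311 = 129543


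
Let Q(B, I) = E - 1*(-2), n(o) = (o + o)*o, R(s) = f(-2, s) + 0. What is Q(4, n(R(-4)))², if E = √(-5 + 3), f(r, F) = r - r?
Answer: (2 + I*√2)² ≈ 2.0 + 5.6569*I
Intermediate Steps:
f(r, F) = 0
R(s) = 0 (R(s) = 0 + 0 = 0)
E = I*√2 (E = √(-2) = I*√2 ≈ 1.4142*I)
n(o) = 2*o² (n(o) = (2*o)*o = 2*o²)
Q(B, I) = 2 + I*√2 (Q(B, I) = I*√2 - 1*(-2) = I*√2 + 2 = 2 + I*√2)
Q(4, n(R(-4)))² = (2 + I*√2)²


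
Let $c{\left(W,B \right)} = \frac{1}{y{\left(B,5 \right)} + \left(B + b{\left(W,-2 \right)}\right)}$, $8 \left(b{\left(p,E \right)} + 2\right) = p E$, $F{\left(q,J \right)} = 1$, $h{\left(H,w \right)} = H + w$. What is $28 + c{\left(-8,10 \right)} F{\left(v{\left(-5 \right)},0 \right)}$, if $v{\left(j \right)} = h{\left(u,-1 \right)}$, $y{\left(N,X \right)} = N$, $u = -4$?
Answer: $\frac{561}{20} \approx 28.05$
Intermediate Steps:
$v{\left(j \right)} = -5$ ($v{\left(j \right)} = -4 - 1 = -5$)
$b{\left(p,E \right)} = -2 + \frac{E p}{8}$ ($b{\left(p,E \right)} = -2 + \frac{p E}{8} = -2 + \frac{E p}{8}$)
$c{\left(W,B \right)} = \frac{1}{-2 + 2 B - \frac{W}{4}}$ ($c{\left(W,B \right)} = \frac{1}{B + \left(B + \left(-2 + \frac{1}{8} \left(-2\right) W\right)\right)} = \frac{1}{B - \left(2 - B + \frac{W}{4}\right)} = \frac{1}{-2 + 2 B - \frac{W}{4}}$)
$28 + c{\left(-8,10 \right)} F{\left(v{\left(-5 \right)},0 \right)} = 28 + \frac{4}{-8 - -8 + 8 \cdot 10} \cdot 1 = 28 + \frac{4}{-8 + 8 + 80} \cdot 1 = 28 + \frac{4}{80} \cdot 1 = 28 + 4 \cdot \frac{1}{80} \cdot 1 = 28 + \frac{1}{20} \cdot 1 = 28 + \frac{1}{20} = \frac{561}{20}$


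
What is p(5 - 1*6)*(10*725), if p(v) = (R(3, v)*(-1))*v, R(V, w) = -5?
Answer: -36250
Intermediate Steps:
p(v) = 5*v (p(v) = (-5*(-1))*v = 5*v)
p(5 - 1*6)*(10*725) = (5*(5 - 1*6))*(10*725) = (5*(5 - 6))*7250 = (5*(-1))*7250 = -5*7250 = -36250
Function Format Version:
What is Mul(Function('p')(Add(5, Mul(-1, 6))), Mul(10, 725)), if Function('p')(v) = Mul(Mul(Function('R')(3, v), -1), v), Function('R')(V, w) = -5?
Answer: -36250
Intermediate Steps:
Function('p')(v) = Mul(5, v) (Function('p')(v) = Mul(Mul(-5, -1), v) = Mul(5, v))
Mul(Function('p')(Add(5, Mul(-1, 6))), Mul(10, 725)) = Mul(Mul(5, Add(5, Mul(-1, 6))), Mul(10, 725)) = Mul(Mul(5, Add(5, -6)), 7250) = Mul(Mul(5, -1), 7250) = Mul(-5, 7250) = -36250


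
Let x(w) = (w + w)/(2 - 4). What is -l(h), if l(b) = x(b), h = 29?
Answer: 29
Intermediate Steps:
x(w) = -w (x(w) = (2*w)/(-2) = (2*w)*(-½) = -w)
l(b) = -b
-l(h) = -(-1)*29 = -1*(-29) = 29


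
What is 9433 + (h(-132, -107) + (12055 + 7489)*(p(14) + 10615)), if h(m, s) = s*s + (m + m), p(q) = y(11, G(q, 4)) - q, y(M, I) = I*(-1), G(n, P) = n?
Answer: 206932946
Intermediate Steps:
y(M, I) = -I
p(q) = -2*q (p(q) = -q - q = -2*q)
h(m, s) = s**2 + 2*m
9433 + (h(-132, -107) + (12055 + 7489)*(p(14) + 10615)) = 9433 + (((-107)**2 + 2*(-132)) + (12055 + 7489)*(-2*14 + 10615)) = 9433 + ((11449 - 264) + 19544*(-28 + 10615)) = 9433 + (11185 + 19544*10587) = 9433 + (11185 + 206912328) = 9433 + 206923513 = 206932946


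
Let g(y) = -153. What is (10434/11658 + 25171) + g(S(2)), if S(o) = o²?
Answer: 48611713/1943 ≈ 25019.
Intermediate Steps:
(10434/11658 + 25171) + g(S(2)) = (10434/11658 + 25171) - 153 = (10434*(1/11658) + 25171) - 153 = (1739/1943 + 25171) - 153 = 48908992/1943 - 153 = 48611713/1943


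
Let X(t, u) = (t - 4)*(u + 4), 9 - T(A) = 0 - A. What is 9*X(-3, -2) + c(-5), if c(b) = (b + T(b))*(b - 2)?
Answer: -119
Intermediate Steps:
T(A) = 9 + A (T(A) = 9 - (0 - A) = 9 - (-1)*A = 9 + A)
c(b) = (-2 + b)*(9 + 2*b) (c(b) = (b + (9 + b))*(b - 2) = (9 + 2*b)*(-2 + b) = (-2 + b)*(9 + 2*b))
X(t, u) = (-4 + t)*(4 + u)
9*X(-3, -2) + c(-5) = 9*(-16 - 4*(-2) + 4*(-3) - 3*(-2)) + (-18 + 2*(-5)² + 5*(-5)) = 9*(-16 + 8 - 12 + 6) + (-18 + 2*25 - 25) = 9*(-14) + (-18 + 50 - 25) = -126 + 7 = -119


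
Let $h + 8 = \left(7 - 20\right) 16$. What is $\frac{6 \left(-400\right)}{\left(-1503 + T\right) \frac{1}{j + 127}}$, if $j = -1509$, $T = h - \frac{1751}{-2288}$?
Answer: $- \frac{7588838400}{3931321} \approx -1930.4$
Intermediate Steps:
$h = -216$ ($h = -8 + \left(7 - 20\right) 16 = -8 - 208 = -216$)
$T = - \frac{492457}{2288}$ ($T = -216 - \frac{1751}{-2288} = -216 - 1751 \left(- \frac{1}{2288}\right) = -216 - - \frac{1751}{2288} = -216 + \frac{1751}{2288} = - \frac{492457}{2288} \approx -215.23$)
$\frac{6 \left(-400\right)}{\left(-1503 + T\right) \frac{1}{j + 127}} = \frac{6 \left(-400\right)}{\left(-1503 - \frac{492457}{2288}\right) \frac{1}{-1509 + 127}} = - \frac{2400}{\left(- \frac{3931321}{2288}\right) \frac{1}{-1382}} = - \frac{2400}{\left(- \frac{3931321}{2288}\right) \left(- \frac{1}{1382}\right)} = - \frac{2400}{\frac{3931321}{3162016}} = \left(-2400\right) \frac{3162016}{3931321} = - \frac{7588838400}{3931321}$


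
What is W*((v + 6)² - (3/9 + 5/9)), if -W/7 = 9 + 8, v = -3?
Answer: -8687/9 ≈ -965.22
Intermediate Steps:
W = -119 (W = -7*(9 + 8) = -7*17 = -119)
W*((v + 6)² - (3/9 + 5/9)) = -119*((-3 + 6)² - (3/9 + 5/9)) = -119*(3² - (3*(⅑) + 5*(⅑))) = -119*(9 - (⅓ + 5/9)) = -119*(9 - 1*8/9) = -119*(9 - 8/9) = -119*73/9 = -8687/9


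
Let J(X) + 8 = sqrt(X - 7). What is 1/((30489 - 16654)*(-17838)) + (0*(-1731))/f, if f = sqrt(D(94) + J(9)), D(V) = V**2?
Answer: -1/246788730 ≈ -4.0520e-9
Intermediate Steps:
J(X) = -8 + sqrt(-7 + X) (J(X) = -8 + sqrt(X - 7) = -8 + sqrt(-7 + X))
f = sqrt(8828 + sqrt(2)) (f = sqrt(94**2 + (-8 + sqrt(-7 + 9))) = sqrt(8836 + (-8 + sqrt(2))) = sqrt(8828 + sqrt(2)) ≈ 93.965)
1/((30489 - 16654)*(-17838)) + (0*(-1731))/f = 1/((30489 - 16654)*(-17838)) + (0*(-1731))/(sqrt(8828 + sqrt(2))) = -1/17838/13835 + 0/sqrt(8828 + sqrt(2)) = (1/13835)*(-1/17838) + 0 = -1/246788730 + 0 = -1/246788730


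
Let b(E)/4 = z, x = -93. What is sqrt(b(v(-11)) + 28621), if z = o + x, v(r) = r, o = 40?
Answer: sqrt(28409) ≈ 168.55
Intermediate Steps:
z = -53 (z = 40 - 93 = -53)
b(E) = -212 (b(E) = 4*(-53) = -212)
sqrt(b(v(-11)) + 28621) = sqrt(-212 + 28621) = sqrt(28409)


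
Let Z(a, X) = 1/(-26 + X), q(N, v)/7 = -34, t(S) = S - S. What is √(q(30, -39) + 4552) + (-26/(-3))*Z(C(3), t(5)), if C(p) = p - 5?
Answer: -⅓ + √4314 ≈ 65.348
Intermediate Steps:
t(S) = 0
q(N, v) = -238 (q(N, v) = 7*(-34) = -238)
C(p) = -5 + p
√(q(30, -39) + 4552) + (-26/(-3))*Z(C(3), t(5)) = √(-238 + 4552) + (-26/(-3))/(-26 + 0) = √4314 - 26*(-⅓)/(-26) = √4314 + (26/3)*(-1/26) = √4314 - ⅓ = -⅓ + √4314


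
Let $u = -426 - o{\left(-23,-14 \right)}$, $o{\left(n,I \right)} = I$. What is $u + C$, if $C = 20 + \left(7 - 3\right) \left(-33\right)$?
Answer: $-524$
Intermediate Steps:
$u = -412$ ($u = -426 - -14 = -426 + 14 = -412$)
$C = -112$ ($C = 20 + \left(7 - 3\right) \left(-33\right) = 20 + 4 \left(-33\right) = 20 - 132 = -112$)
$u + C = -412 - 112 = -524$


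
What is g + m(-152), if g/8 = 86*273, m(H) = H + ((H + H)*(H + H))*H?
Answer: -13859560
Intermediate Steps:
m(H) = H + 4*H³ (m(H) = H + ((2*H)*(2*H))*H = H + (4*H²)*H = H + 4*H³)
g = 187824 (g = 8*(86*273) = 8*23478 = 187824)
g + m(-152) = 187824 + (-152 + 4*(-152)³) = 187824 + (-152 + 4*(-3511808)) = 187824 + (-152 - 14047232) = 187824 - 14047384 = -13859560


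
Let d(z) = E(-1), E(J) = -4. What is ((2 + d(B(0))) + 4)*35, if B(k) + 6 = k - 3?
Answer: 70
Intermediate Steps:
B(k) = -9 + k (B(k) = -6 + (k - 3) = -6 + (-3 + k) = -9 + k)
d(z) = -4
((2 + d(B(0))) + 4)*35 = ((2 - 4) + 4)*35 = (-2 + 4)*35 = 2*35 = 70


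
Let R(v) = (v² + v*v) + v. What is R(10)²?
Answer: 44100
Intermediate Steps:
R(v) = v + 2*v² (R(v) = (v² + v²) + v = 2*v² + v = v + 2*v²)
R(10)² = (10*(1 + 2*10))² = (10*(1 + 20))² = (10*21)² = 210² = 44100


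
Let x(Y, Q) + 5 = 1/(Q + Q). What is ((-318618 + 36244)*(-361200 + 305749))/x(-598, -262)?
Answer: -8204750433176/2621 ≈ -3.1304e+9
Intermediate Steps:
x(Y, Q) = -5 + 1/(2*Q) (x(Y, Q) = -5 + 1/(Q + Q) = -5 + 1/(2*Q))
((-318618 + 36244)*(-361200 + 305749))/x(-598, -262) = ((-318618 + 36244)*(-361200 + 305749))/(-5 + (1/2)/(-262)) = (-282374*(-55451))/(-5 + (1/2)*(-1/262)) = 15657920674/(-5 - 1/524) = 15657920674/(-2621/524) = 15657920674*(-524/2621) = -8204750433176/2621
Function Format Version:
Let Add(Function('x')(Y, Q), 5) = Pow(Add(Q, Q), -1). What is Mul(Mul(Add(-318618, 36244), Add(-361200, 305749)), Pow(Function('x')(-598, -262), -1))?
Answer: Rational(-8204750433176, 2621) ≈ -3.1304e+9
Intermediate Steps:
Function('x')(Y, Q) = Add(-5, Mul(Rational(1, 2), Pow(Q, -1))) (Function('x')(Y, Q) = Add(-5, Pow(Add(Q, Q), -1)) = Add(-5, Pow(Mul(2, Q), -1)) = Add(-5, Mul(Rational(1, 2), Pow(Q, -1))))
Mul(Mul(Add(-318618, 36244), Add(-361200, 305749)), Pow(Function('x')(-598, -262), -1)) = Mul(Mul(Add(-318618, 36244), Add(-361200, 305749)), Pow(Add(-5, Mul(Rational(1, 2), Pow(-262, -1))), -1)) = Mul(Mul(-282374, -55451), Pow(Add(-5, Mul(Rational(1, 2), Rational(-1, 262))), -1)) = Mul(15657920674, Pow(Add(-5, Rational(-1, 524)), -1)) = Mul(15657920674, Pow(Rational(-2621, 524), -1)) = Mul(15657920674, Rational(-524, 2621)) = Rational(-8204750433176, 2621)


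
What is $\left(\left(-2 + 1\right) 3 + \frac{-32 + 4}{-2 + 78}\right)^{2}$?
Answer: $\frac{4096}{361} \approx 11.346$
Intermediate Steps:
$\left(\left(-2 + 1\right) 3 + \frac{-32 + 4}{-2 + 78}\right)^{2} = \left(\left(-1\right) 3 - \frac{28}{76}\right)^{2} = \left(-3 - \frac{7}{19}\right)^{2} = \left(- \frac{64}{19}\right)^{2} = \frac{4096}{361}$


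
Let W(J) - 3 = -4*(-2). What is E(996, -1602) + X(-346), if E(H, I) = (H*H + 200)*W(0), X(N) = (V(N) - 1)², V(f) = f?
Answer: 11034785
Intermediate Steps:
X(N) = (-1 + N)² (X(N) = (N - 1)² = (-1 + N)²)
W(J) = 11 (W(J) = 3 - 4*(-2) = 3 + 8 = 11)
E(H, I) = 2200 + 11*H² (E(H, I) = (H*H + 200)*11 = (H² + 200)*11 = (200 + H²)*11 = 2200 + 11*H²)
E(996, -1602) + X(-346) = (2200 + 11*996²) + (-1 - 346)² = (2200 + 11*992016) + (-347)² = (2200 + 10912176) + 120409 = 10914376 + 120409 = 11034785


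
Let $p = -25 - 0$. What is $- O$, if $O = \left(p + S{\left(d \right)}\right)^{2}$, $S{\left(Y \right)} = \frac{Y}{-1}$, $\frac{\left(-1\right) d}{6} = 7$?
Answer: $-289$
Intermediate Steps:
$d = -42$ ($d = \left(-6\right) 7 = -42$)
$S{\left(Y \right)} = - Y$ ($S{\left(Y \right)} = Y \left(-1\right) = - Y$)
$p = -25$ ($p = -25 + 0 = -25$)
$O = 289$ ($O = \left(-25 - -42\right)^{2} = \left(-25 + 42\right)^{2} = 17^{2} = 289$)
$- O = \left(-1\right) 289 = -289$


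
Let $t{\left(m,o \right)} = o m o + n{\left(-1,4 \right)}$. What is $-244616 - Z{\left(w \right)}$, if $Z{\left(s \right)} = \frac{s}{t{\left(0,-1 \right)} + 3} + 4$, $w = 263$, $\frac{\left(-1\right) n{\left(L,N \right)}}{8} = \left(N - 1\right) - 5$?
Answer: $- \frac{4648043}{19} \approx -2.4463 \cdot 10^{5}$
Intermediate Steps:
$n{\left(L,N \right)} = 48 - 8 N$ ($n{\left(L,N \right)} = - 8 \left(\left(N - 1\right) - 5\right) = - 8 \left(\left(-1 + N\right) - 5\right) = - 8 \left(-6 + N\right) = 48 - 8 N$)
$t{\left(m,o \right)} = 16 + m o^{2}$ ($t{\left(m,o \right)} = o m o + \left(48 - 32\right) = m o o + \left(48 - 32\right) = m o^{2} + 16 = 16 + m o^{2}$)
$Z{\left(s \right)} = 4 + \frac{s}{19}$ ($Z{\left(s \right)} = \frac{s}{\left(16 + 0 \left(-1\right)^{2}\right) + 3} + 4 = \frac{s}{\left(16 + 0 \cdot 1\right) + 3} + 4 = \frac{s}{\left(16 + 0\right) + 3} + 4 = \frac{s}{16 + 3} + 4 = \frac{s}{19} + 4 = 4 + \frac{s}{19}$)
$-244616 - Z{\left(w \right)} = -244616 - \left(4 + \frac{1}{19} \cdot 263\right) = -244616 - \left(4 + \frac{263}{19}\right) = -244616 - \frac{339}{19} = - \frac{4648043}{19}$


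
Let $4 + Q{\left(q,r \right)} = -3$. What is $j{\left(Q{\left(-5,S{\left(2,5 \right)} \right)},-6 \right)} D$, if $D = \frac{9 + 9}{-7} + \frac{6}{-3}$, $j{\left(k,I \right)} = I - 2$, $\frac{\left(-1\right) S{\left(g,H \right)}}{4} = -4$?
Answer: $\frac{256}{7} \approx 36.571$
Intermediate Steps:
$S{\left(g,H \right)} = 16$ ($S{\left(g,H \right)} = \left(-4\right) \left(-4\right) = 16$)
$Q{\left(q,r \right)} = -7$ ($Q{\left(q,r \right)} = -4 - 3 = -7$)
$j{\left(k,I \right)} = -2 + I$
$D = - \frac{32}{7}$ ($D = 18 \left(- \frac{1}{7}\right) + 6 \left(- \frac{1}{3}\right) = - \frac{18}{7} - 2 = - \frac{32}{7} \approx -4.5714$)
$j{\left(Q{\left(-5,S{\left(2,5 \right)} \right)},-6 \right)} D = \left(-2 - 6\right) \left(- \frac{32}{7}\right) = \left(-8\right) \left(- \frac{32}{7}\right) = \frac{256}{7}$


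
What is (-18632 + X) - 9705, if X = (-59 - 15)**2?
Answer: -22861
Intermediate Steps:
X = 5476 (X = (-74)**2 = 5476)
(-18632 + X) - 9705 = (-18632 + 5476) - 9705 = -13156 - 9705 = -22861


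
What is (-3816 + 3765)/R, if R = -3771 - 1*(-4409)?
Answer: -51/638 ≈ -0.079937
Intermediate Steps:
R = 638 (R = -3771 + 4409 = 638)
(-3816 + 3765)/R = (-3816 + 3765)/638 = -51*1/638 = -51/638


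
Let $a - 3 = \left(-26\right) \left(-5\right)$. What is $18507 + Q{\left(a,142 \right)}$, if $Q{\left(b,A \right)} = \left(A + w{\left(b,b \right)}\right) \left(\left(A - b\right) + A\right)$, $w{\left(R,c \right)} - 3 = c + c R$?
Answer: $2731524$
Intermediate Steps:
$w{\left(R,c \right)} = 3 + c + R c$ ($w{\left(R,c \right)} = 3 + \left(c + c R\right) = 3 + \left(c + R c\right) = 3 + c + R c$)
$a = 133$ ($a = 3 - -130 = 3 + 130 = 133$)
$Q{\left(b,A \right)} = \left(- b + 2 A\right) \left(3 + A + b + b^{2}\right)$ ($Q{\left(b,A \right)} = \left(A + \left(3 + b + b b\right)\right) \left(\left(A - b\right) + A\right) = \left(A + \left(3 + b + b^{2}\right)\right) \left(- b + 2 A\right) = \left(3 + A + b + b^{2}\right) \left(- b + 2 A\right) = \left(- b + 2 A\right) \left(3 + A + b + b^{2}\right)$)
$18507 + Q{\left(a,142 \right)} = 18507 + \left(2 \cdot 142^{2} - 142 \cdot 133 - 133 \left(3 + 133 + 133^{2}\right) + 2 \cdot 142 \left(3 + 133 + 133^{2}\right)\right) = 18507 + \left(2 \cdot 20164 - 18886 - 133 \left(3 + 133 + 17689\right) + 2 \cdot 142 \left(3 + 133 + 17689\right)\right) = 18507 + \left(40328 - 18886 - 133 \cdot 17825 + 2 \cdot 142 \cdot 17825\right) = 18507 + \left(40328 - 18886 - 2370725 + 5062300\right) = 18507 + 2713017 = 2731524$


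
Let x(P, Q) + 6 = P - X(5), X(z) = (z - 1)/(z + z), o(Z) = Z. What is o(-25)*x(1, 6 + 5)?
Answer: 135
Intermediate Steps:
X(z) = (-1 + z)/(2*z) (X(z) = (-1 + z)/((2*z)) = (-1 + z)*(1/(2*z)) = (-1 + z)/(2*z))
x(P, Q) = -32/5 + P (x(P, Q) = -6 + (P - (-1 + 5)/(2*5)) = -6 + (P - 4/(2*5)) = -6 + (P - 1*⅖) = -6 + (P - ⅖) = -6 + (-⅖ + P) = -32/5 + P)
o(-25)*x(1, 6 + 5) = -25*(-32/5 + 1) = -25*(-27/5) = 135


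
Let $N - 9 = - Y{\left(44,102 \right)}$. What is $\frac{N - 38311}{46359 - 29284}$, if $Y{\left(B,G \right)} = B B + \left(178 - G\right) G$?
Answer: $- \frac{9598}{3415} \approx -2.8105$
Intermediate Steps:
$Y{\left(B,G \right)} = B^{2} + G \left(178 - G\right)$
$N = -9679$ ($N = 9 - \left(44^{2} - 102^{2} + 178 \cdot 102\right) = 9 - \left(1936 - 10404 + 18156\right) = 9 - 9688 = -9679$)
$\frac{N - 38311}{46359 - 29284} = \frac{-9679 - 38311}{46359 - 29284} = - \frac{47990}{17075} = \left(-47990\right) \frac{1}{17075} = - \frac{9598}{3415}$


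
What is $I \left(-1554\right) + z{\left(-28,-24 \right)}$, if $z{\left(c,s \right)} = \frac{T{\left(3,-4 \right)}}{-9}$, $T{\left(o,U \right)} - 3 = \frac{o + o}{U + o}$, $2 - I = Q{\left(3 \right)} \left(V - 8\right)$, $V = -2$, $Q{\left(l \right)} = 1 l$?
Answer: $- \frac{149183}{3} \approx -49728.0$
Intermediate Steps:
$Q{\left(l \right)} = l$
$I = 32$ ($I = 2 - 3 \left(-2 - 8\right) = 2 - 3 \left(-10\right) = 2 - -30 = 2 + 30 = 32$)
$T{\left(o,U \right)} = 3 + \frac{2 o}{U + o}$ ($T{\left(o,U \right)} = 3 + \frac{o + o}{U + o} = 3 + \frac{2 o}{U + o}$)
$z{\left(c,s \right)} = \frac{1}{3}$ ($z{\left(c,s \right)} = \frac{\frac{1}{-4 + 3} \left(3 \left(-4\right) + 5 \cdot 3\right)}{-9} = \frac{-12 + 15}{-1} \left(- \frac{1}{9}\right) = \left(-1\right) 3 \left(- \frac{1}{9}\right) = \left(-3\right) \left(- \frac{1}{9}\right) = \frac{1}{3}$)
$I \left(-1554\right) + z{\left(-28,-24 \right)} = 32 \left(-1554\right) + \frac{1}{3} = -49728 + \frac{1}{3} = - \frac{149183}{3}$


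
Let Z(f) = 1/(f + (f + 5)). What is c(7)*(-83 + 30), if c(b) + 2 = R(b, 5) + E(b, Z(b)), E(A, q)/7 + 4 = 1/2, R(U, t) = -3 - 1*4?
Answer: 3551/2 ≈ 1775.5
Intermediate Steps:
R(U, t) = -7 (R(U, t) = -3 - 4 = -7)
Z(f) = 1/(5 + 2*f) (Z(f) = 1/(f + (5 + f)) = 1/(5 + 2*f))
E(A, q) = -49/2 (E(A, q) = -28 + 7/2 = -49/2)
c(b) = -67/2 (c(b) = -2 + (-7 - 49/2) = -2 - 63/2 = -67/2)
c(7)*(-83 + 30) = -67*(-83 + 30)/2 = -67/2*(-53) = 3551/2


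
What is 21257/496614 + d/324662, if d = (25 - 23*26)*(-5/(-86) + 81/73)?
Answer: 20620252653085/506106288935052 ≈ 0.040743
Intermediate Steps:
d = -4200663/6278 (d = (25 - 598)*(-5*(-1/86) + 81*(1/73)) = -573*(5/86 + 81/73) = -573*7331/6278 = -4200663/6278 ≈ -669.11)
21257/496614 + d/324662 = 21257/496614 - 4200663/6278/324662 = 21257*(1/496614) - 4200663/6278*1/324662 = 21257/496614 - 4200663/2038228036 = 20620252653085/506106288935052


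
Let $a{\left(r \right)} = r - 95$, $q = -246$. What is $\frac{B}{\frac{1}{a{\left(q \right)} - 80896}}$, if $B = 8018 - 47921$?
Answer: $3241600011$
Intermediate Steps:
$a{\left(r \right)} = -95 + r$
$B = -39903$ ($B = 8018 - 47921 = -39903$)
$\frac{B}{\frac{1}{a{\left(q \right)} - 80896}} = - \frac{39903}{\frac{1}{\left(-95 - 246\right) - 80896}} = - \frac{39903}{\frac{1}{-341 - 80896}} = - \frac{39903}{\frac{1}{-81237}} = - \frac{39903}{- \frac{1}{81237}} = \left(-39903\right) \left(-81237\right) = 3241600011$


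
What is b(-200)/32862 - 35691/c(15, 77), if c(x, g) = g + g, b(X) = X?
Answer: -586454221/2530374 ≈ -231.77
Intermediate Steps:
c(x, g) = 2*g
b(-200)/32862 - 35691/c(15, 77) = -200/32862 - 35691/(2*77) = -200*1/32862 - 35691/154 = -100/16431 - 35691*1/154 = -100/16431 - 35691/154 = -586454221/2530374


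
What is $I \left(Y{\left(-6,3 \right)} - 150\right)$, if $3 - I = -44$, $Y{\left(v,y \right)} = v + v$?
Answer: $-7614$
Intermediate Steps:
$Y{\left(v,y \right)} = 2 v$
$I = 47$ ($I = 3 - -44 = 3 + 44 = 47$)
$I \left(Y{\left(-6,3 \right)} - 150\right) = 47 \left(2 \left(-6\right) - 150\right) = 47 \left(-12 - 150\right) = 47 \left(-162\right) = -7614$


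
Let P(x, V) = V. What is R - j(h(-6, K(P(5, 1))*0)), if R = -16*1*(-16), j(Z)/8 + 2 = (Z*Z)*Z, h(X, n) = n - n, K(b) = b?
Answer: 272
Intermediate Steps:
h(X, n) = 0
j(Z) = -16 + 8*Z**3 (j(Z) = -16 + 8*((Z*Z)*Z) = -16 + 8*(Z**2*Z) = -16 + 8*Z**3)
R = 256 (R = -16*(-16) = 256)
R - j(h(-6, K(P(5, 1))*0)) = 256 - (-16 + 8*0**3) = 256 - (-16 + 8*0) = 256 - (-16 + 0) = 256 - 1*(-16) = 256 + 16 = 272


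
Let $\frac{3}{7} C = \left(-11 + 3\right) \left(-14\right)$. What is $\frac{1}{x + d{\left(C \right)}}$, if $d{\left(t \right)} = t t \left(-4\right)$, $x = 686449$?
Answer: $\frac{9}{3719417} \approx 2.4197 \cdot 10^{-6}$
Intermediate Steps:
$C = \frac{784}{3}$ ($C = \frac{7 \left(-11 + 3\right) \left(-14\right)}{3} = \frac{7 \left(\left(-8\right) \left(-14\right)\right)}{3} = \frac{7}{3} \cdot 112 = \frac{784}{3} \approx 261.33$)
$d{\left(t \right)} = - 4 t^{2}$ ($d{\left(t \right)} = t^{2} \left(-4\right) = - 4 t^{2}$)
$\frac{1}{x + d{\left(C \right)}} = \frac{1}{686449 - 4 \left(\frac{784}{3}\right)^{2}} = \frac{1}{686449 - \frac{2458624}{9}} = \frac{1}{\frac{3719417}{9}} = \frac{9}{3719417}$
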